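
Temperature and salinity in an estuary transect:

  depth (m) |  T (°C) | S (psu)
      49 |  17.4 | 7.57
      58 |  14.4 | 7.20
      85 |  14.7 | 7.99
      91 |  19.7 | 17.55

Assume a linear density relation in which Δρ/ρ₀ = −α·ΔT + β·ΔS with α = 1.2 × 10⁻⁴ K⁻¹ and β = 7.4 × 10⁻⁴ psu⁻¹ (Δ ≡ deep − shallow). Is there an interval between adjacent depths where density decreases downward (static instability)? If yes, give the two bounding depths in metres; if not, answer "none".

none

Evaluate Δρ/ρ₀ = −αΔT + βΔS across each adjacent pair:
  49–58 m: −αΔT+βΔS = −(1.2 × 10⁻⁴)(-3.0)+(7.4 × 10⁻⁴)(-0.37) = 8.6 × 10⁻⁵ → stable
  58–85 m: −αΔT+βΔS = −(1.2 × 10⁻⁴)(+0.3)+(7.4 × 10⁻⁴)(+0.79) = 5.5 × 10⁻⁴ → stable
  85–91 m: −αΔT+βΔS = −(1.2 × 10⁻⁴)(+5.0)+(7.4 × 10⁻⁴)(+9.56) = 6.5 × 10⁻³ → stable
Every interval has Δρ > 0: the column is stably stratified throughout.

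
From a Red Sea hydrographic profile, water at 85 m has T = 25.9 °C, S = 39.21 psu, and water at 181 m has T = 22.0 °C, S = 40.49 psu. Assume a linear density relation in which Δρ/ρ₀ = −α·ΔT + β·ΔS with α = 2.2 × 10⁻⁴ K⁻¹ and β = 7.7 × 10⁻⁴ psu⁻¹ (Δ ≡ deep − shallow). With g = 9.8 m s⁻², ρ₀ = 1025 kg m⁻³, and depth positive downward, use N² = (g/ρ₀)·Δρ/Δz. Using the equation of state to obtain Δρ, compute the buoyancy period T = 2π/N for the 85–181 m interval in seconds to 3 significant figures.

458 s

ΔT = -3.9 K, ΔS = +1.28 psu (deep − shallow).
Δρ/ρ₀ = −αΔT + βΔS = 8.58 × 10⁻⁴ + 9.856 × 10⁻⁴ = 1.8436 × 10⁻³, so Δρ ≈ 1.890 kg m⁻³.
N² = (g/ρ₀)·Δρ/Δz = g·(Δρ/ρ₀)/Δz = 9.8 × 1.8436 × 10⁻³ / 96 = 1.8820 × 10⁻⁴ s⁻².
N = √(1.8820 × 10⁻⁴) = 0.013719 rad s⁻¹ → T = 2π/N = 457.99 s ≈ 458 s.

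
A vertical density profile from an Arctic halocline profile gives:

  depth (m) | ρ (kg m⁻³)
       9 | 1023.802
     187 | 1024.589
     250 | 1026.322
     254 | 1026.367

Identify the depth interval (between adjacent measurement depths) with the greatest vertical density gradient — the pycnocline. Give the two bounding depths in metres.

Compute the density gradient over each adjacent pair:
  9–187 m: Δρ/Δz = 0.787/178 = 4.4 × 10⁻³ kg m⁻⁴
  187–250 m: Δρ/Δz = 1.733/63 = 0.028 kg m⁻⁴
  250–254 m: Δρ/Δz = 0.045/4 = 0.011 kg m⁻⁴
The largest gradient is in the 187–250 m interval — the pycnocline.

187–250 m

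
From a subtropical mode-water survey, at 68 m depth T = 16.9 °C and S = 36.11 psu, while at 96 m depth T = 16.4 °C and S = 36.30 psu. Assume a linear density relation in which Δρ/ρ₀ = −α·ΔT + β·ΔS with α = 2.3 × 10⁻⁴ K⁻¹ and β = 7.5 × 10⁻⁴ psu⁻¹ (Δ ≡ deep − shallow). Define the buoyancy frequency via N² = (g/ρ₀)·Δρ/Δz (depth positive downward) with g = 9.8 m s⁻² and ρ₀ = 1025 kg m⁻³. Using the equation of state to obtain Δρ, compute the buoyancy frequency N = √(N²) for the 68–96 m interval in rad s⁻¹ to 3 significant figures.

ΔT = -0.5 K, ΔS = +0.19 psu (deep − shallow).
Δρ/ρ₀ = −αΔT + βΔS = 1.15 × 10⁻⁴ + 1.425 × 10⁻⁴ = 2.575 × 10⁻⁴, so Δρ ≈ 0.2639 kg m⁻³.
N² = (g/ρ₀)·Δρ/Δz = g·(Δρ/ρ₀)/Δz = 9.8 × 2.575 × 10⁻⁴ / 28 = 9.0125 × 10⁻⁵ s⁻².
N = √(9.0125 × 10⁻⁵) = 9.4934 × 10⁻³ rad s⁻¹ ≈ 9.49 × 10⁻³ rad s⁻¹.

9.49 × 10⁻³ rad s⁻¹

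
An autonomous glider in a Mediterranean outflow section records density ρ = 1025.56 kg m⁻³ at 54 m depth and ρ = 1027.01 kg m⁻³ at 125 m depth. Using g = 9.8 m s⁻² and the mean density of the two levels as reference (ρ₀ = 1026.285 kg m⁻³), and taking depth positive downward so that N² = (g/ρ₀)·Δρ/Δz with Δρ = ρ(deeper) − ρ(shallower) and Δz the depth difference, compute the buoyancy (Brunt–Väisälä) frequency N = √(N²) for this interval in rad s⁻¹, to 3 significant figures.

Δρ = 1027.01 − 1025.56 = 1.45 kg m⁻³ over Δz = 125 − 54 = 71 m.
N² = (9.8/1026.285) × (1.45/71) = 1.9501 × 10⁻⁴ s⁻².
N = √(1.9501 × 10⁻⁴) = 0.013965 rad s⁻¹ ≈ 0.0140 rad s⁻¹.

0.0140 rad s⁻¹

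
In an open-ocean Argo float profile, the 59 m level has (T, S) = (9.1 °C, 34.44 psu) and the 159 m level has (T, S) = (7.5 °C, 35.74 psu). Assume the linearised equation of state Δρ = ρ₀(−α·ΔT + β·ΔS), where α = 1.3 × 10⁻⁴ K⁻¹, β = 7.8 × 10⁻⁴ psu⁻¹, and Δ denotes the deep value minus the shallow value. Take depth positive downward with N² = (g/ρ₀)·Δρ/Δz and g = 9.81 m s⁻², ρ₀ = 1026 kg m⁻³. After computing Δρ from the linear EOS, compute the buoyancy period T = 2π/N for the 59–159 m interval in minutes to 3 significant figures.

ΔT = -1.6 K, ΔS = +1.30 psu (deep − shallow).
Δρ/ρ₀ = −αΔT + βΔS = 2.08 × 10⁻⁴ + 1.014 × 10⁻³ = 1.222 × 10⁻³, so Δρ ≈ 1.254 kg m⁻³.
N² = (g/ρ₀)·Δρ/Δz = g·(Δρ/ρ₀)/Δz = 9.81 × 1.222 × 10⁻³ / 100 = 1.1988 × 10⁻⁴ s⁻².
N = √(1.1988 × 10⁻⁴) = 0.010949 rad s⁻¹ → T = 2π/N = 573.86 s = 9.5643 min ≈ 9.56 min.

9.56 min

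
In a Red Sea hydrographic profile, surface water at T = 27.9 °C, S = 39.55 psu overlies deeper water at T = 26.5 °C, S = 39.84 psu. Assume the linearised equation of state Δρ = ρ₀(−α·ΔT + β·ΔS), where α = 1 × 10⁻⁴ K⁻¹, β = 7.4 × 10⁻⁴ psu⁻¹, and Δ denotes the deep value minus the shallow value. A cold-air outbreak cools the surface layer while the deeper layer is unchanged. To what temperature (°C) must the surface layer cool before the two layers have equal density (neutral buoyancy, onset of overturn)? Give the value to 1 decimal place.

24.4 °C

Neutral buoyancy requires Δρ = 0, i.e. −α(T_deep − T_surf′) + β(S_deep − S_surf) = 0.
T_surf′ = T_deep − (β/α)·ΔS = 26.5 − (7.4 × 10⁻⁴/1 × 10⁻⁴)·(+0.29) = 24.354 °C.
Cooling required: 27.9 − (24.354) = 3.546 °C.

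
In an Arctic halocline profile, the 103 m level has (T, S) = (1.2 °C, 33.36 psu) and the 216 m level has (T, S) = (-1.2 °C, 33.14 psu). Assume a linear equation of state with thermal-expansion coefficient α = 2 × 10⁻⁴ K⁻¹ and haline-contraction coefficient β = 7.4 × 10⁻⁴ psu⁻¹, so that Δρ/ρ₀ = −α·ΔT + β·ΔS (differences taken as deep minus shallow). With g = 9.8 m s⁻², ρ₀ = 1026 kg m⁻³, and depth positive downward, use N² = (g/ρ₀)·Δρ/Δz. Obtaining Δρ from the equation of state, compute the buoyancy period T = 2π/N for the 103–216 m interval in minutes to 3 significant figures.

20.0 min

ΔT = -2.4 K, ΔS = -0.22 psu (deep − shallow).
Δρ/ρ₀ = −αΔT + βΔS = 4.80 × 10⁻⁴ − 1.628 × 10⁻⁴ = 3.172 × 10⁻⁴, so Δρ ≈ 0.3254 kg m⁻³.
N² = (g/ρ₀)·Δρ/Δz = g·(Δρ/ρ₀)/Δz = 9.8 × 3.172 × 10⁻⁴ / 113 = 2.7509 × 10⁻⁵ s⁻².
N = √(2.7509 × 10⁻⁵) = 5.2449 × 10⁻³ rad s⁻¹ → T = 2π/N = 1.1980 × 10³ s = 19.967 min ≈ 20.0 min.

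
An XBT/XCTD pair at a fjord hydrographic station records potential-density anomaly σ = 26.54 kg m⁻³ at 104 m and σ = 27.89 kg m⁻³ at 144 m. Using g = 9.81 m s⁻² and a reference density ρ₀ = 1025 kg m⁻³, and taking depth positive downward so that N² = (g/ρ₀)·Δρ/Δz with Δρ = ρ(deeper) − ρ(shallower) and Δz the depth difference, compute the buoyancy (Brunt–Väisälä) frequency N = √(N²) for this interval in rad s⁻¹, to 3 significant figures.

0.0180 rad s⁻¹

Δρ = 1027.89 − 1026.54 = 1.35 kg m⁻³ over Δz = 144 − 104 = 40 m.
N² = (9.81/1025) × (1.35/40) = 3.2301 × 10⁻⁴ s⁻².
N = √(3.2301 × 10⁻⁴) = 0.017972 rad s⁻¹ ≈ 0.0180 rad s⁻¹.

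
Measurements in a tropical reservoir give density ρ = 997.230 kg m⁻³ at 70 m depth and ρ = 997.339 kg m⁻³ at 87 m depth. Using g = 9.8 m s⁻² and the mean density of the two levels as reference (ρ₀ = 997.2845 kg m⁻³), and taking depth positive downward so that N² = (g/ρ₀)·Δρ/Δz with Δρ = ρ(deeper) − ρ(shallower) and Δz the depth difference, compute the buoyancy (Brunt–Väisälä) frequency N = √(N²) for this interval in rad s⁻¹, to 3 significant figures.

7.94 × 10⁻³ rad s⁻¹

Δρ = 997.339 − 997.230 = 0.109 kg m⁻³ over Δz = 87 − 70 = 17 m.
N² = (9.8/997.2845) × (0.109/17) = 6.3006 × 10⁻⁵ s⁻².
N = √(6.3006 × 10⁻⁵) = 7.9376 × 10⁻³ rad s⁻¹ ≈ 7.94 × 10⁻³ rad s⁻¹.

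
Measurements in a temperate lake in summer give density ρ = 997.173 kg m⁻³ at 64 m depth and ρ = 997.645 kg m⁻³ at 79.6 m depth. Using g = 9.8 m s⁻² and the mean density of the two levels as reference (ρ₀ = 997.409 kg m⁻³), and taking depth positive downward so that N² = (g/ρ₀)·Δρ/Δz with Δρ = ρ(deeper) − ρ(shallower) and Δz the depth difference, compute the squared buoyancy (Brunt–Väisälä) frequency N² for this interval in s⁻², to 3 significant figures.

2.97 × 10⁻⁴ s⁻²

Δρ = 997.645 − 997.173 = 0.472 kg m⁻³ over Δz = 79.6 − 64 = 15.6 m.
N² = (9.8/997.409) × (0.472/15.6) = 2.9728 × 10⁻⁴ s⁻² ≈ 2.97 × 10⁻⁴ s⁻².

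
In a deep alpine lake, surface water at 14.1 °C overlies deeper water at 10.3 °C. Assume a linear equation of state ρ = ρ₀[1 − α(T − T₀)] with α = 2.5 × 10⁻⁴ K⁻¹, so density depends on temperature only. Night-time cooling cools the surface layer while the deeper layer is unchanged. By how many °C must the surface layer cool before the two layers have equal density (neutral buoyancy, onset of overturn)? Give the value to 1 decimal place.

With temperature the only control, equal density requires T_surf′ = T_deep.
T_surf′ = 10.3 °C.
Cooling required: 14.1 − 10.3 = 3.8 °C.

3.8 °C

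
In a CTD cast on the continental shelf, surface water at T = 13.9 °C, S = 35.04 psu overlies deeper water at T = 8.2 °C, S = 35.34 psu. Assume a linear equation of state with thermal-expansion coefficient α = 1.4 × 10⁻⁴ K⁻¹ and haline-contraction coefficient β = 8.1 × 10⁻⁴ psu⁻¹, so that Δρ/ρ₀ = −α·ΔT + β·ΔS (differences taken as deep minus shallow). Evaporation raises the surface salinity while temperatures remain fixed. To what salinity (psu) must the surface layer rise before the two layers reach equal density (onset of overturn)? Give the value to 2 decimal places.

Neutral buoyancy requires −α(T_deep − T_surf) + β(S_deep − S_surf′) = 0.
S_surf′ = S_deep − (α/β)·ΔT = 35.34 − (1.4 × 10⁻⁴/8.1 × 10⁻⁴)·(-5.7) = 36.3252 psu.
Increase required: 36.3252 − 35.04 = 1.2852 psu.

36.33 psu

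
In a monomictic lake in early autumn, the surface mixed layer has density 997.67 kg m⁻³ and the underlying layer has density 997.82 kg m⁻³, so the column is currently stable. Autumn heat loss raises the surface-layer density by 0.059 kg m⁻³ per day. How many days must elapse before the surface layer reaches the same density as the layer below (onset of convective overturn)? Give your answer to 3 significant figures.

Density deficit of the surface layer: 997.82 − 997.67 = 0.15 kg m⁻³.
Required change = 0.15 / 0.059 = 2.54 days.

2.54 days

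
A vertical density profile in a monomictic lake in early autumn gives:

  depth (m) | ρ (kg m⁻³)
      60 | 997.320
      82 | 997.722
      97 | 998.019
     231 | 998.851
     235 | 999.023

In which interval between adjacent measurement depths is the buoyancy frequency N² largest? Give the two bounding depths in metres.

231–235 m

Compute the density gradient over each adjacent pair:
  60–82 m: Δρ/Δz = 0.402/22 = 0.018 kg m⁻⁴
  82–97 m: Δρ/Δz = 0.297/15 = 0.020 kg m⁻⁴
  97–231 m: Δρ/Δz = 0.832/134 = 6.2 × 10⁻³ kg m⁻⁴
  231–235 m: Δρ/Δz = 0.172/4 = 0.043 kg m⁻⁴
The largest gradient is in the 231–235 m interval — the pycnocline.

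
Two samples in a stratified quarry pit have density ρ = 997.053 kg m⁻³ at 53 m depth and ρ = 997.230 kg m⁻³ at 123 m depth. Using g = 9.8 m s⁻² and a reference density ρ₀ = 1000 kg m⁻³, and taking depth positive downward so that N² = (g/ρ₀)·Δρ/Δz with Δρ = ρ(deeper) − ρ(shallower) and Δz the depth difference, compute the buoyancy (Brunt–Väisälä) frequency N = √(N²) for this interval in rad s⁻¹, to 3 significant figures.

Δρ = 997.230 − 997.053 = 0.177 kg m⁻³ over Δz = 123 − 53 = 70 m.
N² = (9.8/1000) × (0.177/70) = 2.4780 × 10⁻⁵ s⁻².
N = √(2.4780 × 10⁻⁵) = 4.9780 × 10⁻³ rad s⁻¹ ≈ 4.98 × 10⁻³ rad s⁻¹.

4.98 × 10⁻³ rad s⁻¹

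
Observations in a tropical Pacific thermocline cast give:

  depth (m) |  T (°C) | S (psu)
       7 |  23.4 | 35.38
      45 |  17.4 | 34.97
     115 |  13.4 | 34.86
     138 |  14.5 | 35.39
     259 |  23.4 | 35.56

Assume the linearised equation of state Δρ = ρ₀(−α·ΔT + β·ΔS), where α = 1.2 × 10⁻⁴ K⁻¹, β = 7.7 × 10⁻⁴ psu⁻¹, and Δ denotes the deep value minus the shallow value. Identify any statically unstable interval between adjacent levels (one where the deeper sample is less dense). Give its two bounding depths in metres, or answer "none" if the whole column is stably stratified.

Evaluate Δρ/ρ₀ = −αΔT + βΔS across each adjacent pair:
  7–45 m: −αΔT+βΔS = −(1.2 × 10⁻⁴)(-6.0)+(7.7 × 10⁻⁴)(-0.41) = 4.0 × 10⁻⁴ → stable
  45–115 m: −αΔT+βΔS = −(1.2 × 10⁻⁴)(-4.0)+(7.7 × 10⁻⁴)(-0.11) = 4.0 × 10⁻⁴ → stable
  115–138 m: −αΔT+βΔS = −(1.2 × 10⁻⁴)(+1.1)+(7.7 × 10⁻⁴)(+0.53) = 2.8 × 10⁻⁴ → stable
  138–259 m: −αΔT+βΔS = −(1.2 × 10⁻⁴)(+8.9)+(7.7 × 10⁻⁴)(+0.17) = -9.4 × 10⁻⁴ → UNSTABLE
The 138–259 m interval has Δρ < 0: lighter water underlies denser water.

138–259 m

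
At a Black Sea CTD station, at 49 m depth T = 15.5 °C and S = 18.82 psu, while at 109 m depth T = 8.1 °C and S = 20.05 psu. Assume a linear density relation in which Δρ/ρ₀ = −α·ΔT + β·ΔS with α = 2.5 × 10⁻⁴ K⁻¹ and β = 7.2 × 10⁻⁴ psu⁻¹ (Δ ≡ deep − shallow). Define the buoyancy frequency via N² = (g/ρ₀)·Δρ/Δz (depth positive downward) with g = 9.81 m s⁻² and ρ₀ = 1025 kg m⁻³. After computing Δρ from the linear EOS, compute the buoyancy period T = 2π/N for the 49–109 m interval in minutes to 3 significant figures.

4.95 min

ΔT = -7.4 K, ΔS = +1.23 psu (deep − shallow).
Δρ/ρ₀ = −αΔT + βΔS = 1.85 × 10⁻³ + 8.856 × 10⁻⁴ = 2.7356 × 10⁻³, so Δρ ≈ 2.804 kg m⁻³.
N² = (g/ρ₀)·Δρ/Δz = g·(Δρ/ρ₀)/Δz = 9.81 × 2.7356 × 10⁻³ / 60 = 4.4727 × 10⁻⁴ s⁻².
N = √(4.4727 × 10⁻⁴) = 0.021149 rad s⁻¹ → T = 2π/N = 297.09 s = 4.9515 min ≈ 4.95 min.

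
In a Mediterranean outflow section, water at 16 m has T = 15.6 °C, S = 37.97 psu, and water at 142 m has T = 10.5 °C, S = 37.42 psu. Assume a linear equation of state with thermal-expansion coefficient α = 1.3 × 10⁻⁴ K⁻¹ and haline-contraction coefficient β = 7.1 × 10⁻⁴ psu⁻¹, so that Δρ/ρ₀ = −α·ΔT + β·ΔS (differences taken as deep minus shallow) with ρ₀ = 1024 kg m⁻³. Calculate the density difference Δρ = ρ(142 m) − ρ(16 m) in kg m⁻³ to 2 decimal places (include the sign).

+0.28 kg m⁻³

ΔT = -5.1 K, ΔS = -0.55 psu (deep − shallow).
Δρ/ρ₀ = −(1.3 × 10⁻⁴)(-5.1) + (7.1 × 10⁻⁴)(-0.55) = 2.725 × 10⁻⁴.
Δρ = 1024 × (2.725 × 10⁻⁴) = +0.28 kg m⁻³.
Positive Δρ: denser below, stable.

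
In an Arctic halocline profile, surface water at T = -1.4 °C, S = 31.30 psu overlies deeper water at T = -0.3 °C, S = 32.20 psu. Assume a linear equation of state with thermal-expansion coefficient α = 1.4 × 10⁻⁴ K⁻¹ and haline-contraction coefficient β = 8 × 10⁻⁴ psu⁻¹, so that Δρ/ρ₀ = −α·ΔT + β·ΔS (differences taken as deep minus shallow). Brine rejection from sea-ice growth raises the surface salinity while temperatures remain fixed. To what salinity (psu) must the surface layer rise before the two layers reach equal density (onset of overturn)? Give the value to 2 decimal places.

Neutral buoyancy requires −α(T_deep − T_surf) + β(S_deep − S_surf′) = 0.
S_surf′ = S_deep − (α/β)·ΔT = 32.20 − (1.4 × 10⁻⁴/8 × 10⁻⁴)·(+1.1) = 32.0075 psu.
Increase required: 32.0075 − 31.30 = 0.7075 psu.

32.01 psu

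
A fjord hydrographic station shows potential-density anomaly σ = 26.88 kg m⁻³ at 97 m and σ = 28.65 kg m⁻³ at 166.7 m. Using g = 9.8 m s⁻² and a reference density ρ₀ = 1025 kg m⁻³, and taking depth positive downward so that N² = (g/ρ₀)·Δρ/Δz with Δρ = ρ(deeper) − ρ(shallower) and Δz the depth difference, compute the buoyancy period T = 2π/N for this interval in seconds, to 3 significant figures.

Δρ = 1028.65 − 1026.88 = 1.77 kg m⁻³ over Δz = 166.7 − 97 = 69.7 m.
N² = (9.8/1025) × (1.77/69.7) = 2.4280 × 10⁻⁴ s⁻².
N = √(2.4280 × 10⁻⁴) = 0.015582 rad s⁻¹, so T = 2π/N = 403.23 s ≈ 403 s.
A positive N² confirms static stability across the interval.

403 s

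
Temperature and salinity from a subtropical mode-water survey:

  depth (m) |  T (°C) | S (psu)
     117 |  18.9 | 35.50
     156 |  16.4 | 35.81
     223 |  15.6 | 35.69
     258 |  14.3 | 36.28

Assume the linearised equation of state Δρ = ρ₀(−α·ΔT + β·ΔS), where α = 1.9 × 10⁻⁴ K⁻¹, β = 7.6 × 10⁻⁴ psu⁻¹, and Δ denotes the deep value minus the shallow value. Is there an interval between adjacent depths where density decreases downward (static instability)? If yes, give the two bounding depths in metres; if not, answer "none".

Evaluate Δρ/ρ₀ = −αΔT + βΔS across each adjacent pair:
  117–156 m: −αΔT+βΔS = −(1.9 × 10⁻⁴)(-2.5)+(7.6 × 10⁻⁴)(+0.31) = 7.1 × 10⁻⁴ → stable
  156–223 m: −αΔT+βΔS = −(1.9 × 10⁻⁴)(-0.8)+(7.6 × 10⁻⁴)(-0.12) = 6.1 × 10⁻⁵ → stable
  223–258 m: −αΔT+βΔS = −(1.9 × 10⁻⁴)(-1.3)+(7.6 × 10⁻⁴)(+0.59) = 7.0 × 10⁻⁴ → stable
Every interval has Δρ > 0: the column is stably stratified throughout.

none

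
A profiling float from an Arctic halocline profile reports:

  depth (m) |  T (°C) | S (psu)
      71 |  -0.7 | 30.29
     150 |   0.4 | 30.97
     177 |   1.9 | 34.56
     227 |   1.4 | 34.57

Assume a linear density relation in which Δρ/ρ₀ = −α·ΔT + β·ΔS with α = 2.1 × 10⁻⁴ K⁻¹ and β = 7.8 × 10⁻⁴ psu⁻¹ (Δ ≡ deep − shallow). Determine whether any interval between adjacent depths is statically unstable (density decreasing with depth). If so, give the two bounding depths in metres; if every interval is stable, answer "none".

none

Evaluate Δρ/ρ₀ = −αΔT + βΔS across each adjacent pair:
  71–150 m: −αΔT+βΔS = −(2.1 × 10⁻⁴)(+1.1)+(7.8 × 10⁻⁴)(+0.68) = 3.0 × 10⁻⁴ → stable
  150–177 m: −αΔT+βΔS = −(2.1 × 10⁻⁴)(+1.5)+(7.8 × 10⁻⁴)(+3.59) = 2.5 × 10⁻³ → stable
  177–227 m: −αΔT+βΔS = −(2.1 × 10⁻⁴)(-0.5)+(7.8 × 10⁻⁴)(+0.01) = 1.1 × 10⁻⁴ → stable
Every interval has Δρ > 0: the column is stably stratified throughout.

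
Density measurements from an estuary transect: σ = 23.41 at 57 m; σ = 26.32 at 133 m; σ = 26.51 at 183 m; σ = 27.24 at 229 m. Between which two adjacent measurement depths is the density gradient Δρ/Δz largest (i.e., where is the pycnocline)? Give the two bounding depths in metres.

Compute the density gradient over each adjacent pair:
  57–133 m: Δρ/Δz = 2.91/76 = 0.038 kg m⁻⁴
  133–183 m: Δρ/Δz = 0.19/50 = 3.8 × 10⁻³ kg m⁻⁴
  183–229 m: Δρ/Δz = 0.73/46 = 0.016 kg m⁻⁴
The largest gradient is in the 57–133 m interval — the pycnocline.

57–133 m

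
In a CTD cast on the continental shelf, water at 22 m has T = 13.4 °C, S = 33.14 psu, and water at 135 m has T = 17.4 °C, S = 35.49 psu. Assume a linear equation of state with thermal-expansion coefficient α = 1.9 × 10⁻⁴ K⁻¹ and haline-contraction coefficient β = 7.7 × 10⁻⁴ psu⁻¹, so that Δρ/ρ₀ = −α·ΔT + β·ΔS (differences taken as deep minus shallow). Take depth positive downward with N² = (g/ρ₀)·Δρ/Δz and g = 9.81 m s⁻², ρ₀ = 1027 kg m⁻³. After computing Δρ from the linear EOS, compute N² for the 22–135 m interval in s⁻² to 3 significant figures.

ΔT = +4.0 K, ΔS = +2.35 psu (deep − shallow).
Δρ/ρ₀ = −αΔT + βΔS = -7.60 × 10⁻⁴ + 1.8095 × 10⁻³ = 1.0495 × 10⁻³, so Δρ ≈ 1.078 kg m⁻³.
N² = (g/ρ₀)·Δρ/Δz = g·(Δρ/ρ₀)/Δz = 9.81 × 1.0495 × 10⁻³ / 113 = 9.1111 × 10⁻⁵ s⁻² ≈ 9.11 × 10⁻⁵ s⁻².

9.11 × 10⁻⁵ s⁻²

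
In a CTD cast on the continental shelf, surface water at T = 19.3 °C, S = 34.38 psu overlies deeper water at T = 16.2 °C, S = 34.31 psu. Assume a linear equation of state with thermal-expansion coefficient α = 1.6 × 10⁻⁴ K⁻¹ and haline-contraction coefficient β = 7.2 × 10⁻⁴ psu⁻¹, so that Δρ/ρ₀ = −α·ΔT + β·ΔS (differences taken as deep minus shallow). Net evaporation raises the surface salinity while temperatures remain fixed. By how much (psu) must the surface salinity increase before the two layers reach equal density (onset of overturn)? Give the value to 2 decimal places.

0.62 psu

Neutral buoyancy requires −α(T_deep − T_surf) + β(S_deep − S_surf′) = 0.
S_surf′ = S_deep − (α/β)·ΔT = 34.31 − (1.6 × 10⁻⁴/7.2 × 10⁻⁴)·(-3.1) = 34.9989 psu.
Increase required: 34.9989 − 34.38 = 0.6189 psu.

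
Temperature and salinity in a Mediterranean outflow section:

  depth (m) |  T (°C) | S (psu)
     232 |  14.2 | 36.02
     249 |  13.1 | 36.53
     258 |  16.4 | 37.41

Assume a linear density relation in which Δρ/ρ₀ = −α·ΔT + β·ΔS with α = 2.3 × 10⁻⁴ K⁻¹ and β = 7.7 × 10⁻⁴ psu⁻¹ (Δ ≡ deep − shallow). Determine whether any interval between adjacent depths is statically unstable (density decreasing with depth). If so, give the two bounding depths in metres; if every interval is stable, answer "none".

Evaluate Δρ/ρ₀ = −αΔT + βΔS across each adjacent pair:
  232–249 m: −αΔT+βΔS = −(2.3 × 10⁻⁴)(-1.1)+(7.7 × 10⁻⁴)(+0.51) = 6.5 × 10⁻⁴ → stable
  249–258 m: −αΔT+βΔS = −(2.3 × 10⁻⁴)(+3.3)+(7.7 × 10⁻⁴)(+0.88) = -8.1 × 10⁻⁵ → UNSTABLE
The 249–258 m interval has Δρ < 0: lighter water underlies denser water.

249–258 m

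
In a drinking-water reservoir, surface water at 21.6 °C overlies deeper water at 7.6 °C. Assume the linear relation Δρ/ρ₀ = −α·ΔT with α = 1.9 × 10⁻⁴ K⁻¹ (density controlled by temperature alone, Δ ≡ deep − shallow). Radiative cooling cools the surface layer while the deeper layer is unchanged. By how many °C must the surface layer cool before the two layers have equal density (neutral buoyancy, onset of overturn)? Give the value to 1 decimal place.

With temperature the only control, equal density requires T_surf′ = T_deep.
T_surf′ = 7.6 °C.
Cooling required: 21.6 − 7.6 = 14.0 °C.

14.0 °C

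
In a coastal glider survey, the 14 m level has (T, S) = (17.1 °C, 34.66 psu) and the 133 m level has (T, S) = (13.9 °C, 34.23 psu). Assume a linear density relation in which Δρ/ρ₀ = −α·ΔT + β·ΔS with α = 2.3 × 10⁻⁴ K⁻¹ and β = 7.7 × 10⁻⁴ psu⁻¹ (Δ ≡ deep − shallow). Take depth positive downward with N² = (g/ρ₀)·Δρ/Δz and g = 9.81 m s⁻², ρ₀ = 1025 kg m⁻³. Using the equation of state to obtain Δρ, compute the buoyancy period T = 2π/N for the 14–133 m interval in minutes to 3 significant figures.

ΔT = -3.2 K, ΔS = -0.43 psu (deep − shallow).
Δρ/ρ₀ = −αΔT + βΔS = 7.36 × 10⁻⁴ − 3.311 × 10⁻⁴ = 4.049 × 10⁻⁴, so Δρ ≈ 0.4150 kg m⁻³.
N² = (g/ρ₀)·Δρ/Δz = g·(Δρ/ρ₀)/Δz = 9.81 × 4.049 × 10⁻⁴ / 119 = 3.3379 × 10⁻⁵ s⁻².
N = √(3.3379 × 10⁻⁵) = 5.7775 × 10⁻³ rad s⁻¹ → T = 2π/N = 1.0875 × 10³ s = 18.125 min ≈ 18.1 min.

18.1 min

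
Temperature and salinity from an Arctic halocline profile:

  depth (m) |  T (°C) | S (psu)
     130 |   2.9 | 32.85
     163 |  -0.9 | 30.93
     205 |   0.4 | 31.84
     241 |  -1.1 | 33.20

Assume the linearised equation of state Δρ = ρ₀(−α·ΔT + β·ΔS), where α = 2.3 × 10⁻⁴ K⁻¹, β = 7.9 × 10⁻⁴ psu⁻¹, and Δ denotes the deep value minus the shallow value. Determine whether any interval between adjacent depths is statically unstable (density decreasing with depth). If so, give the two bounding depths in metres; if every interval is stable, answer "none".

130–163 m

Evaluate Δρ/ρ₀ = −αΔT + βΔS across each adjacent pair:
  130–163 m: −αΔT+βΔS = −(2.3 × 10⁻⁴)(-3.8)+(7.9 × 10⁻⁴)(-1.92) = -6.4 × 10⁻⁴ → UNSTABLE
  163–205 m: −αΔT+βΔS = −(2.3 × 10⁻⁴)(+1.3)+(7.9 × 10⁻⁴)(+0.91) = 4.2 × 10⁻⁴ → stable
  205–241 m: −αΔT+βΔS = −(2.3 × 10⁻⁴)(-1.5)+(7.9 × 10⁻⁴)(+1.36) = 1.4 × 10⁻³ → stable
The 130–163 m interval has Δρ < 0: lighter water underlies denser water.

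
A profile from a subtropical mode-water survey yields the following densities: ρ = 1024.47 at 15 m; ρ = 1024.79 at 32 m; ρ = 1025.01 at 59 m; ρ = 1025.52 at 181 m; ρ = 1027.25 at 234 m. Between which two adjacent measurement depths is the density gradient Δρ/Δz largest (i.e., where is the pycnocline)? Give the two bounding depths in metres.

181–234 m

Compute the density gradient over each adjacent pair:
  15–32 m: Δρ/Δz = 0.32/17 = 0.019 kg m⁻⁴
  32–59 m: Δρ/Δz = 0.22/27 = 8.1 × 10⁻³ kg m⁻⁴
  59–181 m: Δρ/Δz = 0.51/122 = 4.2 × 10⁻³ kg m⁻⁴
  181–234 m: Δρ/Δz = 1.73/53 = 0.033 kg m⁻⁴
The largest gradient is in the 181–234 m interval — the pycnocline.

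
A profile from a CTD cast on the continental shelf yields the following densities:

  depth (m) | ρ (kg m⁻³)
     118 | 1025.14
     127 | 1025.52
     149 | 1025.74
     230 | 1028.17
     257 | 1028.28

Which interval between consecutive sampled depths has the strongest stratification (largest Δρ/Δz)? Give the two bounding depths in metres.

118–127 m

Compute the density gradient over each adjacent pair:
  118–127 m: Δρ/Δz = 0.38/9 = 0.042 kg m⁻⁴
  127–149 m: Δρ/Δz = 0.22/22 = 0.010 kg m⁻⁴
  149–230 m: Δρ/Δz = 2.43/81 = 0.030 kg m⁻⁴
  230–257 m: Δρ/Δz = 0.11/27 = 4.1 × 10⁻³ kg m⁻⁴
The largest gradient is in the 118–127 m interval — the pycnocline.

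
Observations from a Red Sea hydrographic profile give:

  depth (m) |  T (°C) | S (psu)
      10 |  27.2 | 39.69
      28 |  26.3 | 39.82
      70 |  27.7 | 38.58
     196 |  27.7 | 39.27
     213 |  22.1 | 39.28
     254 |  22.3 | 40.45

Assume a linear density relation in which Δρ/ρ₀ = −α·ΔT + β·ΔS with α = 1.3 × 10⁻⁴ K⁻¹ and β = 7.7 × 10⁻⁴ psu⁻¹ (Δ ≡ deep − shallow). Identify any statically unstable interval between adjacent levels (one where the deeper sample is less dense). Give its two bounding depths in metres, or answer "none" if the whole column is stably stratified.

Evaluate Δρ/ρ₀ = −αΔT + βΔS across each adjacent pair:
  10–28 m: −αΔT+βΔS = −(1.3 × 10⁻⁴)(-0.9)+(7.7 × 10⁻⁴)(+0.13) = 2.2 × 10⁻⁴ → stable
  28–70 m: −αΔT+βΔS = −(1.3 × 10⁻⁴)(+1.4)+(7.7 × 10⁻⁴)(-1.24) = -1.1 × 10⁻³ → UNSTABLE
  70–196 m: −αΔT+βΔS = −(1.3 × 10⁻⁴)(+0.0)+(7.7 × 10⁻⁴)(+0.69) = 5.3 × 10⁻⁴ → stable
  196–213 m: −αΔT+βΔS = −(1.3 × 10⁻⁴)(-5.6)+(7.7 × 10⁻⁴)(+0.01) = 7.4 × 10⁻⁴ → stable
  213–254 m: −αΔT+βΔS = −(1.3 × 10⁻⁴)(+0.2)+(7.7 × 10⁻⁴)(+1.17) = 8.7 × 10⁻⁴ → stable
The 28–70 m interval has Δρ < 0: lighter water underlies denser water.

28–70 m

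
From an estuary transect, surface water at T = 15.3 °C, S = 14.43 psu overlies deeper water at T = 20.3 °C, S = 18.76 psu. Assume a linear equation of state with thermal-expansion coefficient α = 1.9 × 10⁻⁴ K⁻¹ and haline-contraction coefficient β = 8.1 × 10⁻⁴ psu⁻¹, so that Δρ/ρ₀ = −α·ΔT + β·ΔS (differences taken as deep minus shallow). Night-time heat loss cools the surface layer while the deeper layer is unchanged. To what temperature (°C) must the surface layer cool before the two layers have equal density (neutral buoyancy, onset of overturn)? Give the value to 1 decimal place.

1.8 °C

Neutral buoyancy requires Δρ = 0, i.e. −α(T_deep − T_surf′) + β(S_deep − S_surf) = 0.
T_surf′ = T_deep − (β/α)·ΔS = 20.3 − (8.1 × 10⁻⁴/1.9 × 10⁻⁴)·(+4.33) = 1.841 °C.
Cooling required: 15.3 − (1.841) = 13.459 °C.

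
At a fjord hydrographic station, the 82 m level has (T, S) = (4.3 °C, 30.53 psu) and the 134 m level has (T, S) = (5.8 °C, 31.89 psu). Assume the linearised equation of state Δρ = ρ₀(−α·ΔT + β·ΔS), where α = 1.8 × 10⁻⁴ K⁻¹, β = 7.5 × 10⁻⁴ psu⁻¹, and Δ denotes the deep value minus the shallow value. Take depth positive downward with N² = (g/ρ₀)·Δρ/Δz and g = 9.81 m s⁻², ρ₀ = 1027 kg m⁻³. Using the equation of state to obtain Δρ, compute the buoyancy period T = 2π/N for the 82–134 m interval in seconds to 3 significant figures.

528 s

ΔT = +1.5 K, ΔS = +1.36 psu (deep − shallow).
Δρ/ρ₀ = −αΔT + βΔS = -2.70 × 10⁻⁴ + 1.02 × 10⁻³ = 7.50 × 10⁻⁴, so Δρ ≈ 0.7702 kg m⁻³.
N² = (g/ρ₀)·Δρ/Δz = g·(Δρ/ρ₀)/Δz = 9.81 × 7.50 × 10⁻⁴ / 52 = 1.4149 × 10⁻⁴ s⁻².
N = √(1.4149 × 10⁻⁴) = 0.011895 rad s⁻¹ → T = 2π/N = 528.22 s ≈ 528 s.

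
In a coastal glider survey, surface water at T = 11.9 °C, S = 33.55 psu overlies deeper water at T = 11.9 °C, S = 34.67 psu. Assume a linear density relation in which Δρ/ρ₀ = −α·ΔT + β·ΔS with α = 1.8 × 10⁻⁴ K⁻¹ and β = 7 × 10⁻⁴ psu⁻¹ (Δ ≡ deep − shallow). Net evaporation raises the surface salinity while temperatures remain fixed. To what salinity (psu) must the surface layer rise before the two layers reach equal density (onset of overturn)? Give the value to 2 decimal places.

Neutral buoyancy requires −α(T_deep − T_surf) + β(S_deep − S_surf′) = 0.
S_surf′ = S_deep − (α/β)·ΔT = 34.67 − (1.8 × 10⁻⁴/7 × 10⁻⁴)·(+0.0) = 34.6700 psu.
Increase required: 34.6700 − 33.55 = 1.1200 psu.

34.67 psu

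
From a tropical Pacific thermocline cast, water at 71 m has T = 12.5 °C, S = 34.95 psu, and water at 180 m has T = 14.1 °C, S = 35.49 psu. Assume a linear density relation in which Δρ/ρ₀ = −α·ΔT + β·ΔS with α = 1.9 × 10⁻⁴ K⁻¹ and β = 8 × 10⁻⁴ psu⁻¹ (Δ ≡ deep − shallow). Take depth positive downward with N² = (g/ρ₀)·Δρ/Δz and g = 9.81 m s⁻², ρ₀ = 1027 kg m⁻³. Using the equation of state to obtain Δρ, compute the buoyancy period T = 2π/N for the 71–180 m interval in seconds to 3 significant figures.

ΔT = +1.6 K, ΔS = +0.54 psu (deep − shallow).
Δρ/ρ₀ = −αΔT + βΔS = -3.04 × 10⁻⁴ + 4.32 × 10⁻⁴ = 1.28 × 10⁻⁴, so Δρ ≈ 0.1315 kg m⁻³.
N² = (g/ρ₀)·Δρ/Δz = g·(Δρ/ρ₀)/Δz = 9.81 × 1.28 × 10⁻⁴ / 109 = 1.1520 × 10⁻⁵ s⁻².
N = √(1.1520 × 10⁻⁵) = 3.3941 × 10⁻³ rad s⁻¹ → T = 2π/N = 1.8512 × 10³ s ≈ 1.85 × 10³ s.

1.85 × 10³ s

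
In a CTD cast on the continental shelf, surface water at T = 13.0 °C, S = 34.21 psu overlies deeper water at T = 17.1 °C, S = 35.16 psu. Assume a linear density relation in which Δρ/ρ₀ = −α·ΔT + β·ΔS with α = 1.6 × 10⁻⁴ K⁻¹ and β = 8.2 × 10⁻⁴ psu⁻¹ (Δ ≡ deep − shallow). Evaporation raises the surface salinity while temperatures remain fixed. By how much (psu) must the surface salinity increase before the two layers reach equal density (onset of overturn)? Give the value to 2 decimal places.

0.15 psu

Neutral buoyancy requires −α(T_deep − T_surf) + β(S_deep − S_surf′) = 0.
S_surf′ = S_deep − (α/β)·ΔT = 35.16 − (1.6 × 10⁻⁴/8.2 × 10⁻⁴)·(+4.1) = 34.3600 psu.
Increase required: 34.3600 − 34.21 = 0.1500 psu.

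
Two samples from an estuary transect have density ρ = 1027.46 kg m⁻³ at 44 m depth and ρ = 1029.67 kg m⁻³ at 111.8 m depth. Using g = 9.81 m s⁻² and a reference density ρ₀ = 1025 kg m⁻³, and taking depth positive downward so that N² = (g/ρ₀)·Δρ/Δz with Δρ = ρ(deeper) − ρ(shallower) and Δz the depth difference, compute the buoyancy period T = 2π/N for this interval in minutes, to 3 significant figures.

Δρ = 1029.67 − 1027.46 = 2.21 kg m⁻³ over Δz = 111.8 − 44 = 67.8 m.
N² = (9.81/1025) × (2.21/67.8) = 3.1197 × 10⁻⁴ s⁻².
N = √(3.1197 × 10⁻⁴) = 0.017663 rad s⁻¹, so T = 2π/N = 355.73 s = 5.9288 min ≈ 5.93 min.

5.93 min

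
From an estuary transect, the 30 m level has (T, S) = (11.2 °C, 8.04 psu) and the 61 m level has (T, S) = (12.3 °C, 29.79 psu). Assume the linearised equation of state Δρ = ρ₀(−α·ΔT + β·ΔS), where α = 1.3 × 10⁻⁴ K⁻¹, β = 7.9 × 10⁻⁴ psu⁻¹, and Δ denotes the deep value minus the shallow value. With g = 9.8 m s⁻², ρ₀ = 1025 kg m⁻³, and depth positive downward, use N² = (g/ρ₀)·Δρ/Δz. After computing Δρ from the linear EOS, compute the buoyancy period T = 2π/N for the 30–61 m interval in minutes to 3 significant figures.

ΔT = +1.1 K, ΔS = +21.75 psu (deep − shallow).
Δρ/ρ₀ = −αΔT + βΔS = -1.43 × 10⁻⁴ + 0.0171825 = 0.0170395, so Δρ ≈ 17.47 kg m⁻³.
N² = (g/ρ₀)·Δρ/Δz = g·(Δρ/ρ₀)/Δz = 9.8 × 0.0170395 / 31 = 5.3867 × 10⁻³ s⁻².
N = √(5.3867 × 10⁻³) = 0.073394 rad s⁻¹ → T = 2π/N = 85.609 s = 1.4268 min ≈ 1.43 min.

1.43 min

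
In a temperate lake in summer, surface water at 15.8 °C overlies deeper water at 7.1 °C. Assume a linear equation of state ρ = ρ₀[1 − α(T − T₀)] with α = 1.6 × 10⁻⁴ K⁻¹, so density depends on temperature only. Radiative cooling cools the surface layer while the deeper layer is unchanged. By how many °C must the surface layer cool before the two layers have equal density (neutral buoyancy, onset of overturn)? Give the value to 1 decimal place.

With temperature the only control, equal density requires T_surf′ = T_deep.
T_surf′ = 7.1 °C.
Cooling required: 15.8 − 7.1 = 8.7 °C.

8.7 °C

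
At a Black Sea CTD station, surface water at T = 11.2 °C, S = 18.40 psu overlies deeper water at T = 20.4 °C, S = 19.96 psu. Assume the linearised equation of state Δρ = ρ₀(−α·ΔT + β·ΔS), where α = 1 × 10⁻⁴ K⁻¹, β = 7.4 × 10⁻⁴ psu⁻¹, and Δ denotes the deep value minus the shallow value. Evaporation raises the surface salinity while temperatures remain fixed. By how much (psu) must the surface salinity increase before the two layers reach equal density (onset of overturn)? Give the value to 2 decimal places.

0.32 psu

Neutral buoyancy requires −α(T_deep − T_surf) + β(S_deep − S_surf′) = 0.
S_surf′ = S_deep − (α/β)·ΔT = 19.96 − (1 × 10⁻⁴/7.4 × 10⁻⁴)·(+9.2) = 18.7168 psu.
Increase required: 18.7168 − 18.40 = 0.3168 psu.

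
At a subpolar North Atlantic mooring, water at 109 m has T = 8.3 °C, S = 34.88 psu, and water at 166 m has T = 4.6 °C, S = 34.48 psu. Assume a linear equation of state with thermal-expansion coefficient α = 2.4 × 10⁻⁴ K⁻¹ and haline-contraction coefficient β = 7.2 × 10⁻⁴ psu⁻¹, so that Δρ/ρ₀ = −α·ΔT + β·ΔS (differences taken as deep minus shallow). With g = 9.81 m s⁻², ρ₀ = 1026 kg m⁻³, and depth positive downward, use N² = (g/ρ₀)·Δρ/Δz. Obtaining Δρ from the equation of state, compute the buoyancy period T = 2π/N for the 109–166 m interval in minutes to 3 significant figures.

10.3 min

ΔT = -3.7 K, ΔS = -0.40 psu (deep − shallow).
Δρ/ρ₀ = −αΔT + βΔS = 8.88 × 10⁻⁴ − 2.88 × 10⁻⁴ = 6.00 × 10⁻⁴, so Δρ ≈ 0.6156 kg m⁻³.
N² = (g/ρ₀)·Δρ/Δz = g·(Δρ/ρ₀)/Δz = 9.81 × 6.00 × 10⁻⁴ / 57 = 1.0326 × 10⁻⁴ s⁻².
N = √(1.0326 × 10⁻⁴) = 0.010162 rad s⁻¹ → T = 2π/N = 618.30 s = 10.305 min ≈ 10.3 min.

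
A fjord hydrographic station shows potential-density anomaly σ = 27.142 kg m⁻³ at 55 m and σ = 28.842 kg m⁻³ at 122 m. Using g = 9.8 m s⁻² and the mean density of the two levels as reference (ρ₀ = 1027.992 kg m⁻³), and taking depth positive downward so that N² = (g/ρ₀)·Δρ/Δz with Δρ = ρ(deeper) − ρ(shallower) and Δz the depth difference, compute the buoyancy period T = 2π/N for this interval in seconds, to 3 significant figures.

404 s

Δρ = 1028.842 − 1027.142 = 1.700 kg m⁻³ over Δz = 122 − 55 = 67 m.
N² = (9.8/1027.992) × (1.700/67) = 2.4189 × 10⁻⁴ s⁻².
N = √(2.4189 × 10⁻⁴) = 0.015553 rad s⁻¹, so T = 2π/N = 403.99 s ≈ 404 s.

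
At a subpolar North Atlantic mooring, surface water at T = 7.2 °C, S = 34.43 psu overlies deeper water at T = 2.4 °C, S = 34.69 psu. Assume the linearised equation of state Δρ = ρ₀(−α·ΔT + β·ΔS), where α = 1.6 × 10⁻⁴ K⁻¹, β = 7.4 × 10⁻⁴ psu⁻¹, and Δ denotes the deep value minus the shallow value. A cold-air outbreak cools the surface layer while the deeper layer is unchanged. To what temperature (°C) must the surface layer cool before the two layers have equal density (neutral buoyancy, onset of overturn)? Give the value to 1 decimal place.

Neutral buoyancy requires Δρ = 0, i.e. −α(T_deep − T_surf′) + β(S_deep − S_surf) = 0.
T_surf′ = T_deep − (β/α)·ΔS = 2.4 − (7.4 × 10⁻⁴/1.6 × 10⁻⁴)·(+0.26) = 1.198 °C.
Cooling required: 7.2 − (1.198) = 6.002 °C.

1.2 °C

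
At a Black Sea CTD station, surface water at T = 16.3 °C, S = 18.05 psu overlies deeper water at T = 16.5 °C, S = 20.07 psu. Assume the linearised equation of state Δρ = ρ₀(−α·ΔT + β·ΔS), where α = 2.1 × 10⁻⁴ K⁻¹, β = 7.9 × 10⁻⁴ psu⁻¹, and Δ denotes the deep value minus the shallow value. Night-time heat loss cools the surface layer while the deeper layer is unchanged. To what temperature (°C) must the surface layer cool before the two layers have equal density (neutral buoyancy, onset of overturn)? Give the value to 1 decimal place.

Neutral buoyancy requires Δρ = 0, i.e. −α(T_deep − T_surf′) + β(S_deep − S_surf) = 0.
T_surf′ = T_deep − (β/α)·ΔS = 16.5 − (7.9 × 10⁻⁴/2.1 × 10⁻⁴)·(+2.02) = 8.901 °C.
Cooling required: 16.3 − (8.901) = 7.399 °C.

8.9 °C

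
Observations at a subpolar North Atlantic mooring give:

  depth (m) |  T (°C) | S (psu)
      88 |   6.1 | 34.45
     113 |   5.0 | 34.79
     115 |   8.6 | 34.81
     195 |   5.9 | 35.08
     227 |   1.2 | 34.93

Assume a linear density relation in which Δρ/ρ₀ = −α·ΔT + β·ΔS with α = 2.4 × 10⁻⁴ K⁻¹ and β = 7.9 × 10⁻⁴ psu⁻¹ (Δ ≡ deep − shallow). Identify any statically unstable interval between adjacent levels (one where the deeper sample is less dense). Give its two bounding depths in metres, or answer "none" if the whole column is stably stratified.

Evaluate Δρ/ρ₀ = −αΔT + βΔS across each adjacent pair:
  88–113 m: −αΔT+βΔS = −(2.4 × 10⁻⁴)(-1.1)+(7.9 × 10⁻⁴)(+0.34) = 5.3 × 10⁻⁴ → stable
  113–115 m: −αΔT+βΔS = −(2.4 × 10⁻⁴)(+3.6)+(7.9 × 10⁻⁴)(+0.02) = -8.5 × 10⁻⁴ → UNSTABLE
  115–195 m: −αΔT+βΔS = −(2.4 × 10⁻⁴)(-2.7)+(7.9 × 10⁻⁴)(+0.27) = 8.6 × 10⁻⁴ → stable
  195–227 m: −αΔT+βΔS = −(2.4 × 10⁻⁴)(-4.7)+(7.9 × 10⁻⁴)(-0.15) = 1.0 × 10⁻³ → stable
The 113–115 m interval has Δρ < 0: lighter water underlies denser water.

113–115 m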